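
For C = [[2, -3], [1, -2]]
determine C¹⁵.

C² = I (check: tr C = 0 and det C = -1), so C¹⁵ = C since 15 is odd.

[[2, -3], [1, -2]]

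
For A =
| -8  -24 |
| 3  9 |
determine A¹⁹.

A² = A (a projection; rank 1, trace 1), so A¹⁹ = A.

[[-8, -24], [3, 9]]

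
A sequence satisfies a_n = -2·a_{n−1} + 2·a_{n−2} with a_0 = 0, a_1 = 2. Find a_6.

With companion matrix C = [[-2, 2], [1, 0]], [a_n, a_{n−1}]ᵀ = C·[a_{n−1}, a_{n−2}]ᵀ, so [a_6, a_5]ᵀ = C⁵·[a_1, a_0]ᵀ.
C⁵ = [[-120, 88], [44, -32]], giving [a_6, a_5]ᵀ = [[-240], [88]].

-240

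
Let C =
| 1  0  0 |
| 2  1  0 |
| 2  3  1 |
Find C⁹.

[[1, 0, 0], [18, 1, 0], [234, 27, 1]]

C = I + N where N = [[0, 0, 0], [2, 0, 0], [2, 3, 0]] is strictly lower-triangular, so N³ = 0.
(I + N)⁹ = I + 9·N + 36·N² = [[1, 0, 0], [18, 1, 0], [234, 27, 1]].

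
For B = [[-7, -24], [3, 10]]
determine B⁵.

tr B = 3 and det B = 2, so the characteristic polynomial is λ² − (3)λ + (2) with roots 2 and 1.
Eigenvectors give P = [[-8, -3], [3, 1]] with P⁻¹ = [[1, 3], [-3, -8]], and B = P·diag(2, 1)·P⁻¹.
Then B⁵ = P·diag(32, 1)·P⁻¹ = [[-256, -3], [96, 1]] · [[1, 3], [-3, -8]] = [[-247, -744], [93, 280]].

[[-247, -744], [93, 280]]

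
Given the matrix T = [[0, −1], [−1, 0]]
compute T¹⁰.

[[1, 0], [0, 1]]

T² = I (check: tr T = 0 and det T = −1), so T¹⁰ = I since 10 is even.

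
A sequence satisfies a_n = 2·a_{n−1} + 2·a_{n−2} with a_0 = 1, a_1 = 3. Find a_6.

With companion matrix T = [[2, 2], [1, 0]], [a_n, a_{n−1}]ᵀ = T·[a_{n−1}, a_{n−2}]ᵀ, so [a_6, a_5]ᵀ = T^5·[a_1, a_0]ᵀ.
T^5 = [[120, 88], [44, 32]], giving [a_6, a_5]ᵀ = [[448], [164]].

448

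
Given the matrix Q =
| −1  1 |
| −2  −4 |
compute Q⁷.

[[1931, 2059], [−4118, −4246]]

tr Q = −5 and det Q = 6, so the characteristic polynomial is λ² − (−5)λ + (6) with roots −3 and −2.
Eigenvectors give P = [[−1, 1], [2, −1]] with P⁻¹ = [[1, 1], [2, 1]], and Q = P·diag(−3, −2)·P⁻¹.
Then Q⁷ = P·diag(−2187, −128)·P⁻¹ = [[2187, −128], [−4374, 128]] · [[1, 1], [2, 1]] = [[1931, 2059], [−4118, −4246]].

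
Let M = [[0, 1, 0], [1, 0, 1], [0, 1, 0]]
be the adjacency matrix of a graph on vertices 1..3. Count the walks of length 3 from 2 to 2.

0

The number of length-3 walks from vertex 2 to vertex 2 is entry (2,2) of M³, where M is the adjacency matrix.
M² = [[1, 0, 1], [0, 2, 0], [1, 0, 1]]
M³ = [[0, 2, 0], [2, 0, 2], [0, 2, 0]]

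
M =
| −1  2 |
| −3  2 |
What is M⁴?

M² = [[−5, 2], [−3, −2]]
M³ = [[−1, −6], [9, −10]]
M⁴ = [[19, −14], [21, −2]]

[[19, −14], [21, −2]]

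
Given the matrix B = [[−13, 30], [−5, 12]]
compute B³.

tr B = −1 and det B = −6, so the characteristic polynomial is λ² − (−1)λ + (−6) with roots −3 and 2.
Eigenvectors give P = [[3, 2], [1, 1]] with P⁻¹ = [[1, −2], [−1, 3]], and B = P·diag(−3, 2)·P⁻¹.
Then B³ = P·diag(−27, 8)·P⁻¹ = [[−81, 16], [−27, 8]] · [[1, −2], [−1, 3]] = [[−97, 210], [−35, 78]].

[[−97, 210], [−35, 78]]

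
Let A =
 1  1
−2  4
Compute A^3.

tr A = 5 and det A = 6, so the characteristic polynomial is λ² − (5)λ + (6) with roots 3 and 2.
Eigenvectors give P = [[−1, 1], [−2, 1]] with P⁻¹ = [[1, −1], [2, −1]], and A = P·diag(3, 2)·P⁻¹.
Then A^3 = P·diag(27, 8)·P⁻¹ = [[−27, 8], [−54, 8]] · [[1, −1], [2, −1]] = [[−11, 19], [−38, 46]].

[[−11, 19], [−38, 46]]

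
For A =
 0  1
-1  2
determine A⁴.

A² = [[-1, 2], [-2, 3]]
A³ = [[-2, 3], [-3, 4]]
A⁴ = [[-3, 4], [-4, 5]]

[[-3, 4], [-4, 5]]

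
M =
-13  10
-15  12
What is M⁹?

tr M = -1 and det M = -6, so the characteristic polynomial is λ² − (-1)λ + (-6) with roots 2 and -3.
Eigenvectors give P = [[-2, -1], [-3, -1]] with P⁻¹ = [[1, -1], [-3, 2]], and M = P·diag(2, -3)·P⁻¹.
Then M⁹ = P·diag(512, -19683)·P⁻¹ = [[-1024, 19683], [-1536, 19683]] · [[1, -1], [-3, 2]] = [[-60073, 40390], [-60585, 40902]].

[[-60073, 40390], [-60585, 40902]]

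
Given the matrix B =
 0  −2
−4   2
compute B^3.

[[16, −24], [−48, 40]]

B^2 = [[8, −4], [−8, 12]]
B^3 = [[16, −24], [−48, 40]]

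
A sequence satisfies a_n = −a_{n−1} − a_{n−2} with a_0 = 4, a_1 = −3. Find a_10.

With companion matrix M = [[−1, −1], [1, 0]], [a_n, a_{n−1}]ᵀ = M·[a_{n−1}, a_{n−2}]ᵀ, so [a_10, a_9]ᵀ = M⁹·[a_1, a_0]ᵀ.
M⁹ = [[1, 0], [0, 1]], giving [a_10, a_9]ᵀ = [[−3], [4]].

−3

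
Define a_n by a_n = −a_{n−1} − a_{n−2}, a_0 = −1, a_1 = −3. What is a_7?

With companion matrix M = [[−1, −1], [1, 0]], [a_n, a_{n−1}]ᵀ = M·[a_{n−1}, a_{n−2}]ᵀ, so [a_7, a_6]ᵀ = M⁶·[a_1, a_0]ᵀ.
M⁶ = [[1, 0], [0, 1]], giving [a_7, a_6]ᵀ = [[−3], [−1]].

−3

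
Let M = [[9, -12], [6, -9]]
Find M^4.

tr M = 0 and det M = -9, so the characteristic polynomial is λ² − (0)λ + (-9) with roots -3 and 3.
Eigenvectors give P = [[-1, -2], [-1, -1]] with P⁻¹ = [[1, -2], [-1, 1]], and M = P·diag(-3, 3)·P⁻¹.
Then M^4 = P·diag(81, 81)·P⁻¹ = [[-81, -162], [-81, -81]] · [[1, -2], [-1, 1]] = [[81, 0], [0, 81]].

[[81, 0], [0, 81]]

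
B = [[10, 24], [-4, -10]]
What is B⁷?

tr B = 0 and det B = -4, so the characteristic polynomial is λ² − (0)λ + (-4) with roots 2 and -2.
Eigenvectors give P = [[-3, -2], [1, 1]] with P⁻¹ = [[-1, -2], [1, 3]], and B = P·diag(2, -2)·P⁻¹.
Then B⁷ = P·diag(128, -128)·P⁻¹ = [[-384, 256], [128, -128]] · [[-1, -2], [1, 3]] = [[640, 1536], [-256, -640]].

[[640, 1536], [-256, -640]]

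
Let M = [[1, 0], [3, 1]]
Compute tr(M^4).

2

M^2 = [[1, 0], [6, 1]]
M^3 = [[1, 0], [9, 1]]
M^4 = [[1, 0], [12, 1]]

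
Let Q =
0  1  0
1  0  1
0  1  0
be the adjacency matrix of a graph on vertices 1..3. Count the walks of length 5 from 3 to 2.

The number of length-5 walks from vertex 3 to vertex 2 is entry (3,2) of Q^5, where Q is the adjacency matrix.
Q^2 = [[1, 0, 1], [0, 2, 0], [1, 0, 1]]
Q^3 = [[0, 2, 0], [2, 0, 2], [0, 2, 0]]
Q^4 = [[2, 0, 2], [0, 4, 0], [2, 0, 2]]
Q^5 = [[0, 4, 0], [4, 0, 4], [0, 4, 0]]

4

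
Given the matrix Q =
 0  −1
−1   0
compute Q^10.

[[1, 0], [0, 1]]

Q² = I (check: tr Q = 0 and det Q = −1), so Q^10 = I since 10 is even.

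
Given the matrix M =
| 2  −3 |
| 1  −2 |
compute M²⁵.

M² = I (check: tr M = 0 and det M = −1), so M²⁵ = M since 25 is odd.

[[2, −3], [1, −2]]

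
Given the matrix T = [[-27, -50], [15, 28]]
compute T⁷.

[[-11703, -23150], [6945, 13762]]

tr T = 1 and det T = -6, so the characteristic polynomial is λ² − (1)λ + (-6) with roots -2 and 3.
Eigenvectors give P = [[-2, -5], [1, 3]] with P⁻¹ = [[-3, -5], [1, 2]], and T = P·diag(-2, 3)·P⁻¹.
Then T⁷ = P·diag(-128, 2187)·P⁻¹ = [[256, -10935], [-128, 6561]] · [[-3, -5], [1, 2]] = [[-11703, -23150], [6945, 13762]].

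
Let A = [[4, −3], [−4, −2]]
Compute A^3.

[[136, −72], [−96, −8]]

A^2 = [[28, −6], [−8, 16]]
A^3 = [[136, −72], [−96, −8]]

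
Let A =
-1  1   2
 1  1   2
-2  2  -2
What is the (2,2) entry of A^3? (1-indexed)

A^2 = [[-2, 4, -4], [-4, 6, 0], [8, -4, 4]]
A^3 = [[14, -6, 12], [10, 2, 4], [-20, 12, 0]]

2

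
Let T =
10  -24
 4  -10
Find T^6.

[[64, 0], [0, 64]]

tr T = 0 and det T = -4, so the characteristic polynomial is λ² − (0)λ + (-4) with roots -2 and 2.
Eigenvectors give P = [[2, -3], [1, -1]] with P⁻¹ = [[-1, 3], [-1, 2]], and T = P·diag(-2, 2)·P⁻¹.
Then T^6 = P·diag(64, 64)·P⁻¹ = [[128, -192], [64, -64]] · [[-1, 3], [-1, 2]] = [[64, 0], [0, 64]].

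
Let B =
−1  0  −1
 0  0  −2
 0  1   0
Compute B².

[[1, −1, 1], [0, −2, 0], [0, 0, −2]]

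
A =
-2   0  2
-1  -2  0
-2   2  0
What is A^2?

[[0, 4, -4], [4, 4, -2], [2, -4, -4]]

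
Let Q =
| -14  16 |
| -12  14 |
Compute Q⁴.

[[16, 0], [0, 16]]

tr Q = 0 and det Q = -4, so the characteristic polynomial is λ² − (0)λ + (-4) with roots 2 and -2.
Eigenvectors give P = [[1, 4], [1, 3]] with P⁻¹ = [[-3, 4], [1, -1]], and Q = P·diag(2, -2)·P⁻¹.
Then Q⁴ = P·diag(16, 16)·P⁻¹ = [[16, 64], [16, 48]] · [[-3, 4], [1, -1]] = [[16, 0], [0, 16]].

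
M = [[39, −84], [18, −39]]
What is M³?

[[351, −756], [162, −351]]

tr M = 0 and det M = −9, so the characteristic polynomial is λ² − (0)λ + (−9) with roots 3 and −3.
Eigenvectors give P = [[7, −2], [3, −1]] with P⁻¹ = [[1, −2], [3, −7]], and M = P·diag(3, −3)·P⁻¹.
Then M³ = P·diag(27, −27)·P⁻¹ = [[189, 54], [81, 27]] · [[1, −2], [3, −7]] = [[351, −756], [162, −351]].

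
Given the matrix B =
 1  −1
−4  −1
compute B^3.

[[5, −5], [−20, −5]]

B^2 = [[5, 0], [0, 5]]
B^3 = [[5, −5], [−20, −5]]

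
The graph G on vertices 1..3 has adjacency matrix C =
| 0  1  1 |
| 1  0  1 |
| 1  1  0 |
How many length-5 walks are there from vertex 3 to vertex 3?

The number of length-5 walks from vertex 3 to vertex 3 is entry (3,3) of C⁵, where C is the adjacency matrix.
C² = [[2, 1, 1], [1, 2, 1], [1, 1, 2]]
C³ = [[2, 3, 3], [3, 2, 3], [3, 3, 2]]
C⁴ = [[6, 5, 5], [5, 6, 5], [5, 5, 6]]
C⁵ = [[10, 11, 11], [11, 10, 11], [11, 11, 10]]

10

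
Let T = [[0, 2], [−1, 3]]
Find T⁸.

[[−254, 510], [−255, 511]]

tr T = 3 and det T = 2, so the characteristic polynomial is λ² − (3)λ + (2) with roots 2 and 1.
Eigenvectors give P = [[1, 2], [1, 1]] with P⁻¹ = [[−1, 2], [1, −1]], and T = P·diag(2, 1)·P⁻¹.
Then T⁸ = P·diag(256, 1)·P⁻¹ = [[256, 2], [256, 1]] · [[−1, 2], [1, −1]] = [[−254, 510], [−255, 511]].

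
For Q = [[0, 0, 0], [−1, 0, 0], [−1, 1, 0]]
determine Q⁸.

Q is strictly triangular, hence nilpotent: Q³ = 0, so Q⁸ = 0.

[[0, 0, 0], [0, 0, 0], [0, 0, 0]]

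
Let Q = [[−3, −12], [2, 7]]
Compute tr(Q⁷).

2188

tr Q = 4 and det Q = 3, so the characteristic polynomial is λ² − (4)λ + (3) with roots 3 and 1.
Eigenvectors give P = [[−2, 3], [1, −1]] with P⁻¹ = [[1, 3], [1, 2]], and Q = P·diag(3, 1)·P⁻¹.
Then Q⁷ = P·diag(2187, 1)·P⁻¹ = [[−4374, 3], [2187, −1]] · [[1, 3], [1, 2]] = [[−4371, −13116], [2186, 6559]].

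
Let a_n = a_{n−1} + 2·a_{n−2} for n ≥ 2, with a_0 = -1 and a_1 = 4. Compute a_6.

With companion matrix C = [[1, 2], [1, 0]], [a_n, a_{n−1}]ᵀ = C·[a_{n−1}, a_{n−2}]ᵀ, so [a_6, a_5]ᵀ = C^5·[a_1, a_0]ᵀ.
C^5 = [[21, 22], [11, 10]], giving [a_6, a_5]ᵀ = [[62], [34]].

62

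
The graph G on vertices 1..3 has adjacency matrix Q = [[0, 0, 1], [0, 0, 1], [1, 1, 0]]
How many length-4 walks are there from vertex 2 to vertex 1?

The number of length-4 walks from vertex 2 to vertex 1 is entry (2,1) of Q^4, where Q is the adjacency matrix.
Q^2 = [[1, 1, 0], [1, 1, 0], [0, 0, 2]]
Q^3 = [[0, 0, 2], [0, 0, 2], [2, 2, 0]]
Q^4 = [[2, 2, 0], [2, 2, 0], [0, 0, 4]]

2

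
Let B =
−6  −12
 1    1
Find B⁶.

tr B = −5 and det B = 6, so the characteristic polynomial is λ² − (−5)λ + (6) with roots −3 and −2.
Eigenvectors give P = [[4, 3], [−1, −1]] with P⁻¹ = [[1, 3], [−1, −4]], and B = P·diag(−3, −2)·P⁻¹.
Then B⁶ = P·diag(729, 64)·P⁻¹ = [[2916, 192], [−729, −64]] · [[1, 3], [−1, −4]] = [[2724, 7980], [−665, −1931]].

[[2724, 7980], [−665, −1931]]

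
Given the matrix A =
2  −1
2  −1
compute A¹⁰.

A² = A (a projection; rank 1, trace 1), so A¹⁰ = A.

[[2, −1], [2, −1]]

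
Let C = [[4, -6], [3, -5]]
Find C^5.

[[34, -66], [33, -65]]

tr C = -1 and det C = -2, so the characteristic polynomial is λ² − (-1)λ + (-2) with roots 1 and -2.
Eigenvectors give P = [[-2, 1], [-1, 1]] with P⁻¹ = [[-1, 1], [-1, 2]], and C = P·diag(1, -2)·P⁻¹.
Then C^5 = P·diag(1, -32)·P⁻¹ = [[-2, -32], [-1, -32]] · [[-1, 1], [-1, 2]] = [[34, -66], [33, -65]].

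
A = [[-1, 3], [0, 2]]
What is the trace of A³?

A² = [[1, 3], [0, 4]]
A³ = [[-1, 9], [0, 8]]

7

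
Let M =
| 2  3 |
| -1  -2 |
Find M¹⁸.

M² = I (check: tr M = 0 and det M = -1), so M¹⁸ = I since 18 is even.

[[1, 0], [0, 1]]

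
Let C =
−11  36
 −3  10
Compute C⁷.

tr C = −1 and det C = −2, so the characteristic polynomial is λ² − (−1)λ + (−2) with roots −2 and 1.
Eigenvectors give P = [[−4, −3], [−1, −1]] with P⁻¹ = [[−1, 3], [1, −4]], and C = P·diag(−2, 1)·P⁻¹.
Then C⁷ = P·diag(−128, 1)·P⁻¹ = [[512, −3], [128, −1]] · [[−1, 3], [1, −4]] = [[−515, 1548], [−129, 388]].

[[−515, 1548], [−129, 388]]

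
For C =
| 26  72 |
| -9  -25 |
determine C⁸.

[[2296, 6120], [-765, -2039]]

tr C = 1 and det C = -2, so the characteristic polynomial is λ² − (1)λ + (-2) with roots -1 and 2.
Eigenvectors give P = [[-8, -3], [3, 1]] with P⁻¹ = [[1, 3], [-3, -8]], and C = P·diag(-1, 2)·P⁻¹.
Then C⁸ = P·diag(1, 256)·P⁻¹ = [[-8, -768], [3, 256]] · [[1, 3], [-3, -8]] = [[2296, 6120], [-765, -2039]].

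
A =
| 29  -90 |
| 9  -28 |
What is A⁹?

tr A = 1 and det A = -2, so the characteristic polynomial is λ² − (1)λ + (-2) with roots 2 and -1.
Eigenvectors give P = [[10, -3], [3, -1]] with P⁻¹ = [[1, -3], [3, -10]], and A = P·diag(2, -1)·P⁻¹.
Then A⁹ = P·diag(512, -1)·P⁻¹ = [[5120, 3], [1536, 1]] · [[1, -3], [3, -10]] = [[5129, -15390], [1539, -4618]].

[[5129, -15390], [1539, -4618]]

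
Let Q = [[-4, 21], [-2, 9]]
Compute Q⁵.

tr Q = 5 and det Q = 6, so the characteristic polynomial is λ² − (5)λ + (6) with roots 3 and 2.
Eigenvectors give P = [[3, 7], [1, 2]] with P⁻¹ = [[-2, 7], [1, -3]], and Q = P·diag(3, 2)·P⁻¹.
Then Q⁵ = P·diag(243, 32)·P⁻¹ = [[729, 224], [243, 64]] · [[-2, 7], [1, -3]] = [[-1234, 4431], [-422, 1509]].

[[-1234, 4431], [-422, 1509]]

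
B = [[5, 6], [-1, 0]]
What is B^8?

tr B = 5 and det B = 6, so the characteristic polynomial is λ² − (5)λ + (6) with roots 3 and 2.
Eigenvectors give P = [[-3, -2], [1, 1]] with P⁻¹ = [[-1, -2], [1, 3]], and B = P·diag(3, 2)·P⁻¹.
Then B^8 = P·diag(6561, 256)·P⁻¹ = [[-19683, -512], [6561, 256]] · [[-1, -2], [1, 3]] = [[19171, 37830], [-6305, -12354]].

[[19171, 37830], [-6305, -12354]]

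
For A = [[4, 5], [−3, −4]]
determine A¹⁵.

A² = I (check: tr A = 0 and det A = −1), so A¹⁵ = A since 15 is odd.

[[4, 5], [−3, −4]]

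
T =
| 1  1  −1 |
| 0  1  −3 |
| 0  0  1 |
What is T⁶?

[[1, 6, −51], [0, 1, −18], [0, 0, 1]]

T = I + N where N = [[0, 1, −1], [0, 0, −3], [0, 0, 0]] is strictly upper-triangular, so N³ = 0.
(I + N)⁶ = I + 6·N + 15·N² = [[1, 6, −51], [0, 1, −18], [0, 0, 1]].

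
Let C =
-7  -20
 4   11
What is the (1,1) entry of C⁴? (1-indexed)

-319

tr C = 4 and det C = 3, so the characteristic polynomial is λ² − (4)λ + (3) with roots 1 and 3.
Eigenvectors give P = [[5, -2], [-2, 1]] with P⁻¹ = [[1, 2], [2, 5]], and C = P·diag(1, 3)·P⁻¹.
Then C⁴ = P·diag(1, 81)·P⁻¹ = [[5, -162], [-2, 81]] · [[1, 2], [2, 5]] = [[-319, -800], [160, 401]].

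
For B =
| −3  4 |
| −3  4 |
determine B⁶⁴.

B² = B (a projection; rank 1, trace 1), so B⁶⁴ = B.

[[−3, 4], [−3, 4]]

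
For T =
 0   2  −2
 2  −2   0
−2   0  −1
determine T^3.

T^2 = [[8, −4, 2], [−4, 8, −4], [2, −4, 5]]
T^3 = [[−12, 24, −18], [24, −24, 12], [−18, 12, −9]]

[[−12, 24, −18], [24, −24, 12], [−18, 12, −9]]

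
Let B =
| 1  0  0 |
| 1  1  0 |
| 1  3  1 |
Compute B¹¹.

[[1, 0, 0], [11, 1, 0], [176, 33, 1]]

B = I + N where N = [[0, 0, 0], [1, 0, 0], [1, 3, 0]] is strictly lower-triangular, so N³ = 0.
(I + N)¹¹ = I + 11·N + 55·N² = [[1, 0, 0], [11, 1, 0], [176, 33, 1]].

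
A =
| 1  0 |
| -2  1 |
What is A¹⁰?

[[1, 0], [-20, 1]]

A = I + N where N = [[0, 0], [-2, 0]] is strictly lower-triangular, so N² = 0.
(I + N)¹⁰ = I + 10·N = [[1, 0], [-20, 1]].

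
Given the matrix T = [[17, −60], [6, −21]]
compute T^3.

[[233, −780], [78, −261]]

tr T = −4 and det T = 3, so the characteristic polynomial is λ² − (−4)λ + (3) with roots −1 and −3.
Eigenvectors give P = [[10, 3], [3, 1]] with P⁻¹ = [[1, −3], [−3, 10]], and T = P·diag(−1, −3)·P⁻¹.
Then T^3 = P·diag(−1, −27)·P⁻¹ = [[−10, −81], [−3, −27]] · [[1, −3], [−3, 10]] = [[233, −780], [78, −261]].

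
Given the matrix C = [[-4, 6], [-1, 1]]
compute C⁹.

tr C = -3 and det C = 2, so the characteristic polynomial is λ² − (-3)λ + (2) with roots -2 and -1.
Eigenvectors give P = [[3, 2], [1, 1]] with P⁻¹ = [[1, -2], [-1, 3]], and C = P·diag(-2, -1)·P⁻¹.
Then C⁹ = P·diag(-512, -1)·P⁻¹ = [[-1536, -2], [-512, -1]] · [[1, -2], [-1, 3]] = [[-1534, 3066], [-511, 1021]].

[[-1534, 3066], [-511, 1021]]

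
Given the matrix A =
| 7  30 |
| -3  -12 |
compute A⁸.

tr A = -5 and det A = 6, so the characteristic polynomial is λ² − (-5)λ + (6) with roots -3 and -2.
Eigenvectors give P = [[3, -10], [-1, 3]] with P⁻¹ = [[-3, -10], [-1, -3]], and A = P·diag(-3, -2)·P⁻¹.
Then A⁸ = P·diag(6561, 256)·P⁻¹ = [[19683, -2560], [-6561, 768]] · [[-3, -10], [-1, -3]] = [[-56489, -189150], [18915, 63306]].

[[-56489, -189150], [18915, 63306]]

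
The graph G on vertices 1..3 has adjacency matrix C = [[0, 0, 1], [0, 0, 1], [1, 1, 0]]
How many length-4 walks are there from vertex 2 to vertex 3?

The number of length-4 walks from vertex 2 to vertex 3 is entry (2,3) of C⁴, where C is the adjacency matrix.
C² = [[1, 1, 0], [1, 1, 0], [0, 0, 2]]
C³ = [[0, 0, 2], [0, 0, 2], [2, 2, 0]]
C⁴ = [[2, 2, 0], [2, 2, 0], [0, 0, 4]]

0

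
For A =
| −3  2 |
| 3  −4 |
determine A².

[[15, −14], [−21, 22]]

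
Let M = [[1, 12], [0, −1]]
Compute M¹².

M² = I (check: tr M = 0 and det M = −1), so M¹² = I since 12 is even.

[[1, 0], [0, 1]]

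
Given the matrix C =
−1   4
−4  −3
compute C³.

[[79, −12], [12, 85]]

C² = [[−15, −16], [16, −7]]
C³ = [[79, −12], [12, 85]]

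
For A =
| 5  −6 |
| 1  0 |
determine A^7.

tr A = 5 and det A = 6, so the characteristic polynomial is λ² − (5)λ + (6) with roots 3 and 2.
Eigenvectors give P = [[3, 2], [1, 1]] with P⁻¹ = [[1, −2], [−1, 3]], and A = P·diag(3, 2)·P⁻¹.
Then A^7 = P·diag(2187, 128)·P⁻¹ = [[6561, 256], [2187, 128]] · [[1, −2], [−1, 3]] = [[6305, −12354], [2059, −3990]].

[[6305, −12354], [2059, −3990]]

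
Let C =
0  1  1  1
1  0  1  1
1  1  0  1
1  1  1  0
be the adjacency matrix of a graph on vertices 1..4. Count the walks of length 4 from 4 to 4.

The number of length-4 walks from vertex 4 to vertex 4 is entry (4,4) of C⁴, where C is the adjacency matrix.
C² = [[3, 2, 2, 2], [2, 3, 2, 2], [2, 2, 3, 2], [2, 2, 2, 3]]
C³ = [[6, 7, 7, 7], [7, 6, 7, 7], [7, 7, 6, 7], [7, 7, 7, 6]]
C⁴ = [[21, 20, 20, 20], [20, 21, 20, 20], [20, 20, 21, 20], [20, 20, 20, 21]]

21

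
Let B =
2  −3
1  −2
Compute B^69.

[[2, −3], [1, −2]]

B² = I (check: tr B = 0 and det B = −1), so B^69 = B since 69 is odd.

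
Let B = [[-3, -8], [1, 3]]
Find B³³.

B² = I (check: tr B = 0 and det B = -1), so B³³ = B since 33 is odd.

[[-3, -8], [1, 3]]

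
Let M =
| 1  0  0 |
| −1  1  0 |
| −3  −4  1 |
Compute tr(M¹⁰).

3

M = I + N where N = [[0, 0, 0], [−1, 0, 0], [−3, −4, 0]] is strictly lower-triangular, so N³ = 0.
(I + N)¹⁰ = I + 10·N + 45·N² = [[1, 0, 0], [−10, 1, 0], [150, −40, 1]].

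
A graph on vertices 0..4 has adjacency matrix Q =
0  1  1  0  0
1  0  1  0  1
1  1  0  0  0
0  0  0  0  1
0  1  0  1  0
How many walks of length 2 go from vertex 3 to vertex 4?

The number of length-2 walks from vertex 3 to vertex 4 is entry (3,4) of Q², where Q is the adjacency matrix.
Q² = [[2, 1, 1, 0, 1], [1, 3, 1, 1, 0], [1, 1, 2, 0, 1], [0, 1, 0, 1, 0], [1, 0, 1, 0, 2]]

0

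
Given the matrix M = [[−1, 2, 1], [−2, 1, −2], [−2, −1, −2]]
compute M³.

[[21, −4, 11], [−2, 7, 6], [−10, 9, 6]]

M² = [[−5, −1, −7], [4, −1, 0], [8, −3, 4]]
M³ = [[21, −4, 11], [−2, 7, 6], [−10, 9, 6]]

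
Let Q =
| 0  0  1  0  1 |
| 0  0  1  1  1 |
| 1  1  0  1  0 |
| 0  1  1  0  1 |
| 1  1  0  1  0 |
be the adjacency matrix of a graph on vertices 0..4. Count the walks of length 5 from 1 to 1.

40

The number of length-5 walks from vertex 1 to vertex 1 is entry (1,1) of Q⁵, where Q is the adjacency matrix.
Q² = [[2, 2, 0, 2, 0], [2, 3, 1, 2, 1], [0, 1, 3, 1, 3], [2, 2, 1, 3, 1], [0, 1, 3, 1, 3]]
Q³ = [[0, 2, 6, 2, 6], [2, 4, 7, 5, 7], [6, 7, 2, 7, 2], [2, 5, 7, 4, 7], [6, 7, 2, 7, 2]]
Q⁴ = [[12, 14, 4, 14, 4], [14, 19, 11, 18, 11], [4, 11, 20, 11, 20], [14, 18, 11, 19, 11], [4, 11, 20, 11, 20]]
Q⁵ = [[8, 22, 40, 22, 40], [22, 40, 51, 41, 51], [40, 51, 26, 51, 26], [22, 41, 51, 40, 51], [40, 51, 26, 51, 26]]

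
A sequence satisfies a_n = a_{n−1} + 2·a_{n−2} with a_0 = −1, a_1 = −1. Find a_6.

With companion matrix C = [[1, 2], [1, 0]], [a_n, a_{n−1}]ᵀ = C·[a_{n−1}, a_{n−2}]ᵀ, so [a_6, a_5]ᵀ = C⁵·[a_1, a_0]ᵀ.
C⁵ = [[21, 22], [11, 10]], giving [a_6, a_5]ᵀ = [[−43], [−21]].

−43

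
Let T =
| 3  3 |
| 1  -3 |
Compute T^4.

T^2 = [[12, 0], [0, 12]]
T^3 = [[36, 36], [12, -36]]
T^4 = [[144, 0], [0, 144]]

[[144, 0], [0, 144]]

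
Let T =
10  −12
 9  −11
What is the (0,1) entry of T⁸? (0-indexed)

tr T = −1 and det T = −2, so the characteristic polynomial is λ² − (−1)λ + (−2) with roots 1 and −2.
Eigenvectors give P = [[4, 1], [3, 1]] with P⁻¹ = [[1, −1], [−3, 4]], and T = P·diag(1, −2)·P⁻¹.
Then T⁸ = P·diag(1, 256)·P⁻¹ = [[4, 256], [3, 256]] · [[1, −1], [−3, 4]] = [[−764, 1020], [−765, 1021]].

1020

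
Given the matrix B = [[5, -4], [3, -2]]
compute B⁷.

[[509, -508], [381, -380]]

tr B = 3 and det B = 2, so the characteristic polynomial is λ² − (3)λ + (2) with roots 2 and 1.
Eigenvectors give P = [[-4, -1], [-3, -1]] with P⁻¹ = [[-1, 1], [3, -4]], and B = P·diag(2, 1)·P⁻¹.
Then B⁷ = P·diag(128, 1)·P⁻¹ = [[-512, -1], [-384, -1]] · [[-1, 1], [3, -4]] = [[509, -508], [381, -380]].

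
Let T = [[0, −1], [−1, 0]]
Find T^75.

[[0, −1], [−1, 0]]

T² = I (check: tr T = 0 and det T = −1), so T^75 = T since 75 is odd.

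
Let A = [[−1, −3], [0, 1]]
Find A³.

[[−1, −3], [0, 1]]

A² = [[1, 0], [0, 1]]
A³ = [[−1, −3], [0, 1]]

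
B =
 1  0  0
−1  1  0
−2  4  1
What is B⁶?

B = I + N where N = [[0, 0, 0], [−1, 0, 0], [−2, 4, 0]] is strictly lower-triangular, so N³ = 0.
(I + N)⁶ = I + 6·N + 15·N² = [[1, 0, 0], [−6, 1, 0], [−72, 24, 1]].

[[1, 0, 0], [−6, 1, 0], [−72, 24, 1]]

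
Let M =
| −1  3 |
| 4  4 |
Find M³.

M² = [[13, 9], [12, 28]]
M³ = [[23, 75], [100, 148]]

[[23, 75], [100, 148]]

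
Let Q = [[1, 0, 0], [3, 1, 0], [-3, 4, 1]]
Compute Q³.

[[1, 0, 0], [9, 1, 0], [27, 12, 1]]

Q = I + N where N = [[0, 0, 0], [3, 0, 0], [-3, 4, 0]] is strictly lower-triangular, so N³ = 0.
(I + N)³ = I + 3·N + 3·N² = [[1, 0, 0], [9, 1, 0], [27, 12, 1]].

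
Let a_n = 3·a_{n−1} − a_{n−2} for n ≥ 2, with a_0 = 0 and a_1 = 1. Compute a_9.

With companion matrix M = [[3, −1], [1, 0]], [a_n, a_{n−1}]ᵀ = M·[a_{n−1}, a_{n−2}]ᵀ, so [a_9, a_8]ᵀ = M⁸·[a_1, a_0]ᵀ.
M⁸ = [[2584, −987], [987, −377]], giving [a_9, a_8]ᵀ = [[2584], [987]].

2584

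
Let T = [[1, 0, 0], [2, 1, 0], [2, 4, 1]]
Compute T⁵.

[[1, 0, 0], [10, 1, 0], [90, 20, 1]]

T = I + N where N = [[0, 0, 0], [2, 0, 0], [2, 4, 0]] is strictly lower-triangular, so N³ = 0.
(I + N)⁵ = I + 5·N + 10·N² = [[1, 0, 0], [10, 1, 0], [90, 20, 1]].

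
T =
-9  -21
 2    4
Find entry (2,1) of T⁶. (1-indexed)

tr T = -5 and det T = 6, so the characteristic polynomial is λ² − (-5)λ + (6) with roots -3 and -2.
Eigenvectors give P = [[7, -3], [-2, 1]] with P⁻¹ = [[1, 3], [2, 7]], and T = P·diag(-3, -2)·P⁻¹.
Then T⁶ = P·diag(729, 64)·P⁻¹ = [[5103, -192], [-1458, 64]] · [[1, 3], [2, 7]] = [[4719, 13965], [-1330, -3926]].

-1330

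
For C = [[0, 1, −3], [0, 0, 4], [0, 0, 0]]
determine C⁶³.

C is strictly triangular, hence nilpotent: C³ = 0, so C⁶³ = 0.

[[0, 0, 0], [0, 0, 0], [0, 0, 0]]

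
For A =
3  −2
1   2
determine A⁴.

A² = [[7, −10], [5, 2]]
A³ = [[11, −34], [17, −6]]
A⁴ = [[−1, −90], [45, −46]]

[[−1, −90], [45, −46]]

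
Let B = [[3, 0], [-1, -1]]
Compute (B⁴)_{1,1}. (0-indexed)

B² = [[9, 0], [-2, 1]]
B³ = [[27, 0], [-7, -1]]
B⁴ = [[81, 0], [-20, 1]]

1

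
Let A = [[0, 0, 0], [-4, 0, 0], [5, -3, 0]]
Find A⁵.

A is strictly triangular, hence nilpotent: A³ = 0, so A⁵ = 0.

[[0, 0, 0], [0, 0, 0], [0, 0, 0]]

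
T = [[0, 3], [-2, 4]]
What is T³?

T² = [[-6, 12], [-8, 10]]
T³ = [[-24, 30], [-20, 16]]

[[-24, 30], [-20, 16]]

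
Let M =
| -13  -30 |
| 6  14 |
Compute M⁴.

tr M = 1 and det M = -2, so the characteristic polynomial is λ² − (1)λ + (-2) with roots 2 and -1.
Eigenvectors give P = [[2, -5], [-1, 2]] with P⁻¹ = [[-2, -5], [-1, -2]], and M = P·diag(2, -1)·P⁻¹.
Then M⁴ = P·diag(16, 1)·P⁻¹ = [[32, -5], [-16, 2]] · [[-2, -5], [-1, -2]] = [[-59, -150], [30, 76]].

[[-59, -150], [30, 76]]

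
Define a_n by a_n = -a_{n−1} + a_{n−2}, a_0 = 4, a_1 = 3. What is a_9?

18

With companion matrix B = [[-1, 1], [1, 0]], [a_n, a_{n−1}]ᵀ = B·[a_{n−1}, a_{n−2}]ᵀ, so [a_9, a_8]ᵀ = B^8·[a_1, a_0]ᵀ.
B^8 = [[34, -21], [-21, 13]], giving [a_9, a_8]ᵀ = [[18], [-11]].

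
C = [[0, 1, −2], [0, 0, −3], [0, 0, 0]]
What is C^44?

C is strictly triangular, hence nilpotent: C^3 = 0, so C^44 = 0.

[[0, 0, 0], [0, 0, 0], [0, 0, 0]]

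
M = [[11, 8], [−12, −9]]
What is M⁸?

tr M = 2 and det M = −3, so the characteristic polynomial is λ² − (2)λ + (−3) with roots −1 and 3.
Eigenvectors give P = [[−2, −1], [3, 1]] with P⁻¹ = [[1, 1], [−3, −2]], and M = P·diag(−1, 3)·P⁻¹.
Then M⁸ = P·diag(1, 6561)·P⁻¹ = [[−2, −6561], [3, 6561]] · [[1, 1], [−3, −2]] = [[19681, 13120], [−19680, −13119]].

[[19681, 13120], [−19680, −13119]]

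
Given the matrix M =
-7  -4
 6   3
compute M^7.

tr M = -4 and det M = 3, so the characteristic polynomial is λ² − (-4)λ + (3) with roots -3 and -1.
Eigenvectors give P = [[1, -2], [-1, 3]] with P⁻¹ = [[3, 2], [1, 1]], and M = P·diag(-3, -1)·P⁻¹.
Then M^7 = P·diag(-2187, -1)·P⁻¹ = [[-2187, 2], [2187, -3]] · [[3, 2], [1, 1]] = [[-6559, -4372], [6558, 4371]].

[[-6559, -4372], [6558, 4371]]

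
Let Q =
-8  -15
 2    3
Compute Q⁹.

[[-115538, -287565], [38342, 95343]]

tr Q = -5 and det Q = 6, so the characteristic polynomial is λ² − (-5)λ + (6) with roots -2 and -3.
Eigenvectors give P = [[5, -3], [-2, 1]] with P⁻¹ = [[-1, -3], [-2, -5]], and Q = P·diag(-2, -3)·P⁻¹.
Then Q⁹ = P·diag(-512, -19683)·P⁻¹ = [[-2560, 59049], [1024, -19683]] · [[-1, -3], [-2, -5]] = [[-115538, -287565], [38342, 95343]].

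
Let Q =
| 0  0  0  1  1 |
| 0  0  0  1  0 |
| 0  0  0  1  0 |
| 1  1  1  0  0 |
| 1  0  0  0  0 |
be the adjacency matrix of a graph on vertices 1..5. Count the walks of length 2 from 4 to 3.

0

The number of length-2 walks from vertex 4 to vertex 3 is entry (4,3) of Q^2, where Q is the adjacency matrix.
Q^2 = [[2, 1, 1, 0, 0], [1, 1, 1, 0, 0], [1, 1, 1, 0, 0], [0, 0, 0, 3, 1], [0, 0, 0, 1, 1]]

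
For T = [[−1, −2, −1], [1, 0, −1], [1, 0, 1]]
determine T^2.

[[−2, 2, 2], [−2, −2, −2], [0, −2, 0]]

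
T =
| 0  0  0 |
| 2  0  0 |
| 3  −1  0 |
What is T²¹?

[[0, 0, 0], [0, 0, 0], [0, 0, 0]]

T is strictly triangular, hence nilpotent: T³ = 0, so T²¹ = 0.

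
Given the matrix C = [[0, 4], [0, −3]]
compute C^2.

[[0, −12], [0, 9]]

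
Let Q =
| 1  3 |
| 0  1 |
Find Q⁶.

Q = I + N where N = [[0, 3], [0, 0]] is strictly upper-triangular, so N² = 0.
(I + N)⁶ = I + 6·N = [[1, 18], [0, 1]].

[[1, 18], [0, 1]]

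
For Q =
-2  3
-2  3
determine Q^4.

[[-2, 3], [-2, 3]]

Q² = Q (a projection; rank 1, trace 1), so Q^4 = Q.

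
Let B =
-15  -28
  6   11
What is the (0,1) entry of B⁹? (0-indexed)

-275548

tr B = -4 and det B = 3, so the characteristic polynomial is λ² − (-4)λ + (3) with roots -1 and -3.
Eigenvectors give P = [[-2, 7], [1, -3]] with P⁻¹ = [[3, 7], [1, 2]], and B = P·diag(-1, -3)·P⁻¹.
Then B⁹ = P·diag(-1, -19683)·P⁻¹ = [[2, -137781], [-1, 59049]] · [[3, 7], [1, 2]] = [[-137775, -275548], [59046, 118091]].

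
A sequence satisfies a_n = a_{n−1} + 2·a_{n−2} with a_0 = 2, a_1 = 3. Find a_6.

With companion matrix B = [[1, 2], [1, 0]], [a_n, a_{n−1}]ᵀ = B·[a_{n−1}, a_{n−2}]ᵀ, so [a_6, a_5]ᵀ = B⁵·[a_1, a_0]ᵀ.
B⁵ = [[21, 22], [11, 10]], giving [a_6, a_5]ᵀ = [[107], [53]].

107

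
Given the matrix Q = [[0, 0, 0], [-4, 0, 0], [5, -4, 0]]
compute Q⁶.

[[0, 0, 0], [0, 0, 0], [0, 0, 0]]

Q is strictly triangular, hence nilpotent: Q³ = 0, so Q⁶ = 0.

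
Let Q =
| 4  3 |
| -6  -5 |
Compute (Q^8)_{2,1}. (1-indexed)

tr Q = -1 and det Q = -2, so the characteristic polynomial is λ² − (-1)λ + (-2) with roots -2 and 1.
Eigenvectors give P = [[1, 1], [-2, -1]] with P⁻¹ = [[-1, -1], [2, 1]], and Q = P·diag(-2, 1)·P⁻¹.
Then Q^8 = P·diag(256, 1)·P⁻¹ = [[256, 1], [-512, -1]] · [[-1, -1], [2, 1]] = [[-254, -255], [510, 511]].

510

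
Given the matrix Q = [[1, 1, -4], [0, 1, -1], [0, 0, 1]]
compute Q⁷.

[[1, 7, -49], [0, 1, -7], [0, 0, 1]]

Q = I + N where N = [[0, 1, -4], [0, 0, -1], [0, 0, 0]] is strictly upper-triangular, so N³ = 0.
(I + N)⁷ = I + 7·N + 21·N² = [[1, 7, -49], [0, 1, -7], [0, 0, 1]].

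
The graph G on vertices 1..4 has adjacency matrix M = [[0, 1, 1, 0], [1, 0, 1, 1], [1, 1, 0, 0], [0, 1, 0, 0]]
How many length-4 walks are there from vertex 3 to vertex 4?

4

The number of length-4 walks from vertex 3 to vertex 4 is entry (3,4) of M⁴, where M is the adjacency matrix.
M² = [[2, 1, 1, 1], [1, 3, 1, 0], [1, 1, 2, 1], [1, 0, 1, 1]]
M³ = [[2, 4, 3, 1], [4, 2, 4, 3], [3, 4, 2, 1], [1, 3, 1, 0]]
M⁴ = [[7, 6, 6, 4], [6, 11, 6, 2], [6, 6, 7, 4], [4, 2, 4, 3]]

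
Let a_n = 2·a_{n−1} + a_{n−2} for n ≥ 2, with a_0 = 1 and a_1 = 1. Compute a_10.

With companion matrix T = [[2, 1], [1, 0]], [a_n, a_{n−1}]ᵀ = T·[a_{n−1}, a_{n−2}]ᵀ, so [a_10, a_9]ᵀ = T^9·[a_1, a_0]ᵀ.
T^9 = [[2378, 985], [985, 408]], giving [a_10, a_9]ᵀ = [[3363], [1393]].

3363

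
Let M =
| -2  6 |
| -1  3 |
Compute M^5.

M² = M (a projection; rank 1, trace 1), so M^5 = M.

[[-2, 6], [-1, 3]]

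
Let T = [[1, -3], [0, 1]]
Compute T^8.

T = I + N where N = [[0, -3], [0, 0]] is strictly upper-triangular, so N^2 = 0.
(I + N)^8 = I + 8·N = [[1, -24], [0, 1]].

[[1, -24], [0, 1]]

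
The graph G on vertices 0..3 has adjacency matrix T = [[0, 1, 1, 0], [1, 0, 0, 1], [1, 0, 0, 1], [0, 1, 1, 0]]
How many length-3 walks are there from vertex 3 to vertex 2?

4

The number of length-3 walks from vertex 3 to vertex 2 is entry (3,2) of T³, where T is the adjacency matrix.
T² = [[2, 0, 0, 2], [0, 2, 2, 0], [0, 2, 2, 0], [2, 0, 0, 2]]
T³ = [[0, 4, 4, 0], [4, 0, 0, 4], [4, 0, 0, 4], [0, 4, 4, 0]]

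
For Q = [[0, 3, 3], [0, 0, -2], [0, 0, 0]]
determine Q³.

Q is strictly triangular, hence nilpotent: Q³ = 0, so Q³ = 0.

[[0, 0, 0], [0, 0, 0], [0, 0, 0]]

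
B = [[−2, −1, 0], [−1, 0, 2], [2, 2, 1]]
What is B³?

B² = [[5, 2, −2], [6, 5, 2], [−4, 0, 5]]
B³ = [[−16, −9, 2], [−13, −2, 12], [18, 14, 5]]

[[−16, −9, 2], [−13, −2, 12], [18, 14, 5]]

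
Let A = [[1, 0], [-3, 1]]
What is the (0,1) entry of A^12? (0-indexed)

A = I + N where N = [[0, 0], [-3, 0]] is strictly lower-triangular, so N^2 = 0.
(I + N)^12 = I + 12·N = [[1, 0], [-36, 1]].

0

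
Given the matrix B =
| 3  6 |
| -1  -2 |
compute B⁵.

[[3, 6], [-1, -2]]

B² = B (a projection; rank 1, trace 1), so B⁵ = B.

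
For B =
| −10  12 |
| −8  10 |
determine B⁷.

tr B = 0 and det B = −4, so the characteristic polynomial is λ² − (0)λ + (−4) with roots −2 and 2.
Eigenvectors give P = [[−3, 1], [−2, 1]] with P⁻¹ = [[−1, 1], [−2, 3]], and B = P·diag(−2, 2)·P⁻¹.
Then B⁷ = P·diag(−128, 128)·P⁻¹ = [[384, 128], [256, 128]] · [[−1, 1], [−2, 3]] = [[−640, 768], [−512, 640]].

[[−640, 768], [−512, 640]]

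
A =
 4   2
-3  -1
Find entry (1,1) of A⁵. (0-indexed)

tr A = 3 and det A = 2, so the characteristic polynomial is λ² − (3)λ + (2) with roots 1 and 2.
Eigenvectors give P = [[2, -1], [-3, 1]] with P⁻¹ = [[-1, -1], [-3, -2]], and A = P·diag(1, 2)·P⁻¹.
Then A⁵ = P·diag(1, 32)·P⁻¹ = [[2, -32], [-3, 32]] · [[-1, -1], [-3, -2]] = [[94, 62], [-93, -61]].

-61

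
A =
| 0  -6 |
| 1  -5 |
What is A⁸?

tr A = -5 and det A = 6, so the characteristic polynomial is λ² − (-5)λ + (6) with roots -3 and -2.
Eigenvectors give P = [[-2, 3], [-1, 1]] with P⁻¹ = [[1, -3], [1, -2]], and A = P·diag(-3, -2)·P⁻¹.
Then A⁸ = P·diag(6561, 256)·P⁻¹ = [[-13122, 768], [-6561, 256]] · [[1, -3], [1, -2]] = [[-12354, 37830], [-6305, 19171]].

[[-12354, 37830], [-6305, 19171]]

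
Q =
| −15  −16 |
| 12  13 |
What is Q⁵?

[[−975, −976], [732, 733]]

tr Q = −2 and det Q = −3, so the characteristic polynomial is λ² − (−2)λ + (−3) with roots −3 and 1.
Eigenvectors give P = [[4, −1], [−3, 1]] with P⁻¹ = [[1, 1], [3, 4]], and Q = P·diag(−3, 1)·P⁻¹.
Then Q⁵ = P·diag(−243, 1)·P⁻¹ = [[−972, −1], [729, 1]] · [[1, 1], [3, 4]] = [[−975, −976], [732, 733]].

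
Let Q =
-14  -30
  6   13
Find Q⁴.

[[76, 150], [-30, -59]]

tr Q = -1 and det Q = -2, so the characteristic polynomial is λ² − (-1)λ + (-2) with roots 1 and -2.
Eigenvectors give P = [[-2, 5], [1, -2]] with P⁻¹ = [[2, 5], [1, 2]], and Q = P·diag(1, -2)·P⁻¹.
Then Q⁴ = P·diag(1, 16)·P⁻¹ = [[-2, 80], [1, -32]] · [[2, 5], [1, 2]] = [[76, 150], [-30, -59]].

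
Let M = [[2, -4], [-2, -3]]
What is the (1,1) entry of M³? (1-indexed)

16

M² = [[12, 4], [2, 17]]
M³ = [[16, -60], [-30, -59]]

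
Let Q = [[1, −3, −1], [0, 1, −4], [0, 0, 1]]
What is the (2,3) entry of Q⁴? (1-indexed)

−16

Q = I + N where N = [[0, −3, −1], [0, 0, −4], [0, 0, 0]] is strictly upper-triangular, so N³ = 0.
(I + N)⁴ = I + 4·N + 6·N² = [[1, −12, 68], [0, 1, −16], [0, 0, 1]].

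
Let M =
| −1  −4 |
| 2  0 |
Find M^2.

[[−7, 4], [−2, −8]]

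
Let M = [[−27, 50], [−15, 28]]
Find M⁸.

tr M = 1 and det M = −6, so the characteristic polynomial is λ² − (1)λ + (−6) with roots −2 and 3.
Eigenvectors give P = [[2, −5], [1, −3]] with P⁻¹ = [[3, −5], [1, −2]], and M = P·diag(−2, 3)·P⁻¹.
Then M⁸ = P·diag(256, 6561)·P⁻¹ = [[512, −32805], [256, −19683]] · [[3, −5], [1, −2]] = [[−31269, 63050], [−18915, 38086]].

[[−31269, 63050], [−18915, 38086]]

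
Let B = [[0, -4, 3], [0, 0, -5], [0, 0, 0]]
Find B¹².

[[0, 0, 0], [0, 0, 0], [0, 0, 0]]

B is strictly triangular, hence nilpotent: B³ = 0, so B¹² = 0.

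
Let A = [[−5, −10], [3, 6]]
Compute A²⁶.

A² = A (a projection; rank 1, trace 1), so A²⁶ = A.

[[−5, −10], [3, 6]]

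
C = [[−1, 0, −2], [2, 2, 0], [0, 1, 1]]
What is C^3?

[[−5, −4, −2], [6, 4, −8], [4, 7, −3]]

C^2 = [[1, −2, 0], [2, 4, −4], [2, 3, 1]]
C^3 = [[−5, −4, −2], [6, 4, −8], [4, 7, −3]]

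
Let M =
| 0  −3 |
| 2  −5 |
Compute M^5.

[[390, −633], [422, −665]]

tr M = −5 and det M = 6, so the characteristic polynomial is λ² − (−5)λ + (6) with roots −3 and −2.
Eigenvectors give P = [[1, 3], [1, 2]] with P⁻¹ = [[−2, 3], [1, −1]], and M = P·diag(−3, −2)·P⁻¹.
Then M^5 = P·diag(−243, −32)·P⁻¹ = [[−243, −96], [−243, −64]] · [[−2, 3], [1, −1]] = [[390, −633], [422, −665]].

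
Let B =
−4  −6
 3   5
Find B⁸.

[[−254, −510], [255, 511]]

tr B = 1 and det B = −2, so the characteristic polynomial is λ² − (1)λ + (−2) with roots −1 and 2.
Eigenvectors give P = [[2, −1], [−1, 1]] with P⁻¹ = [[1, 1], [1, 2]], and B = P·diag(−1, 2)·P⁻¹.
Then B⁸ = P·diag(1, 256)·P⁻¹ = [[2, −256], [−1, 256]] · [[1, 1], [1, 2]] = [[−254, −510], [255, 511]].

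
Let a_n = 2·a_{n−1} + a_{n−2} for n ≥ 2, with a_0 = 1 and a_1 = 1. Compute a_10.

3363

With companion matrix T = [[2, 1], [1, 0]], [a_n, a_{n−1}]ᵀ = T·[a_{n−1}, a_{n−2}]ᵀ, so [a_10, a_9]ᵀ = T⁹·[a_1, a_0]ᵀ.
T⁹ = [[2378, 985], [985, 408]], giving [a_10, a_9]ᵀ = [[3363], [1393]].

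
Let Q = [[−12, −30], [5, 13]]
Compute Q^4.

[[−114, −390], [65, 211]]

tr Q = 1 and det Q = −6, so the characteristic polynomial is λ² − (1)λ + (−6) with roots 3 and −2.
Eigenvectors give P = [[−2, −3], [1, 1]] with P⁻¹ = [[1, 3], [−1, −2]], and Q = P·diag(3, −2)·P⁻¹.
Then Q^4 = P·diag(81, 16)·P⁻¹ = [[−162, −48], [81, 16]] · [[1, 3], [−1, −2]] = [[−114, −390], [65, 211]].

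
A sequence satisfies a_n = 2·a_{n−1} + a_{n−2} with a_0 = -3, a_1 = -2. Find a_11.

-18616

With companion matrix C = [[2, 1], [1, 0]], [a_n, a_{n−1}]ᵀ = C·[a_{n−1}, a_{n−2}]ᵀ, so [a_11, a_10]ᵀ = C¹⁰·[a_1, a_0]ᵀ.
C¹⁰ = [[5741, 2378], [2378, 985]], giving [a_11, a_10]ᵀ = [[-18616], [-7711]].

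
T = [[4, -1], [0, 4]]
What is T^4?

T^2 = [[16, -8], [0, 16]]
T^3 = [[64, -48], [0, 64]]
T^4 = [[256, -256], [0, 256]]

[[256, -256], [0, 256]]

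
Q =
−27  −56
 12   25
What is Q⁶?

tr Q = −2 and det Q = −3, so the characteristic polynomial is λ² − (−2)λ + (−3) with roots 1 and −3.
Eigenvectors give P = [[−2, 7], [1, −3]] with P⁻¹ = [[3, 7], [1, 2]], and Q = P·diag(1, −3)·P⁻¹.
Then Q⁶ = P·diag(1, 729)·P⁻¹ = [[−2, 5103], [1, −2187]] · [[3, 7], [1, 2]] = [[5097, 10192], [−2184, −4367]].

[[5097, 10192], [−2184, −4367]]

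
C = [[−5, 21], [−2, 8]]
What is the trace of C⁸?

257

tr C = 3 and det C = 2, so the characteristic polynomial is λ² − (3)λ + (2) with roots 1 and 2.
Eigenvectors give P = [[7, 3], [2, 1]] with P⁻¹ = [[1, −3], [−2, 7]], and C = P·diag(1, 2)·P⁻¹.
Then C⁸ = P·diag(1, 256)·P⁻¹ = [[7, 768], [2, 256]] · [[1, −3], [−2, 7]] = [[−1529, 5355], [−510, 1786]].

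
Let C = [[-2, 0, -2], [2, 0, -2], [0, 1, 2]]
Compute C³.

C² = [[4, -2, 0], [-4, -2, -8], [2, 2, 2]]
C³ = [[-12, 0, -4], [4, -8, -4], [0, 2, -4]]

[[-12, 0, -4], [4, -8, -4], [0, 2, -4]]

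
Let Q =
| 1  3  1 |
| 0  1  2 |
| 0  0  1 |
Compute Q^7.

Q = I + N where N = [[0, 3, 1], [0, 0, 2], [0, 0, 0]] is strictly upper-triangular, so N^3 = 0.
(I + N)^7 = I + 7·N + 21·N^2 = [[1, 21, 133], [0, 1, 14], [0, 0, 1]].

[[1, 21, 133], [0, 1, 14], [0, 0, 1]]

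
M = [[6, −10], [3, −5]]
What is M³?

M² = M (a projection; rank 1, trace 1), so M³ = M.

[[6, −10], [3, −5]]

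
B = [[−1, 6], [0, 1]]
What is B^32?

B² = I (check: tr B = 0 and det B = −1), so B^32 = I since 32 is even.

[[1, 0], [0, 1]]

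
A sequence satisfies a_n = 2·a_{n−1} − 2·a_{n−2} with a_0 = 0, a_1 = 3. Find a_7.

−24

With companion matrix Q = [[2, −2], [1, 0]], [a_n, a_{n−1}]ᵀ = Q·[a_{n−1}, a_{n−2}]ᵀ, so [a_7, a_6]ᵀ = Q⁶·[a_1, a_0]ᵀ.
Q⁶ = [[−8, 16], [−8, 8]], giving [a_7, a_6]ᵀ = [[−24], [−24]].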